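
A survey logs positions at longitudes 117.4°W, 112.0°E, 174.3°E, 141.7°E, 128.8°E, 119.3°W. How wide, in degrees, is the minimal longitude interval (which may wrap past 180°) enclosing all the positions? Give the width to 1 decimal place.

Sort the longitudes: -119.3°, -117.4°, +112.0°, +128.8°, +141.7°, +174.3°.
Eastward gaps between consecutive values (wrapping around): 1.9°, 229.4°, 16.8°, 12.9°, 32.6°, 66.4°.
Largest gap = 229.4° ⇒ minimal covering band is its complement: 360° − 229.4° = 130.6°.
Band runs from +112.0° eastward to -117.4°, crossing the antimeridian.

130.6°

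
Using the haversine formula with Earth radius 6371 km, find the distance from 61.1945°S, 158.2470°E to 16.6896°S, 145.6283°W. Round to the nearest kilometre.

Δλ = -145.6283 − 158.2470 = -303.8753°; wrapped into (−180°, 180°]: 56.1247°.
Δφ = -16.6896 − -61.1945 = 44.5049°.
a = sin²(Δφ/2) + cos φ₁ · cos φ₂ · sin²(Δλ/2) = 0.245547.
c = 2·atan2(√a, √(1−a)) = 1.03688 rad → d = 6371·c ≈ 6605.97 km.

6606 km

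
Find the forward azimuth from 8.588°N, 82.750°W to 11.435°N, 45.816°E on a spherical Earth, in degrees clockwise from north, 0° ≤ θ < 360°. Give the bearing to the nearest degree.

69°

Δλ = 45.816 − -82.750 = 128.566°.
θ = atan2( sin Δλ · cos φ₂ , cos φ₁ · sin φ₂ − sin φ₁ · cos φ₂ · cos Δλ )
  = atan2(0.76637, 0.28728) = 69.451° → normalised to [0°, 360°): 69.451°.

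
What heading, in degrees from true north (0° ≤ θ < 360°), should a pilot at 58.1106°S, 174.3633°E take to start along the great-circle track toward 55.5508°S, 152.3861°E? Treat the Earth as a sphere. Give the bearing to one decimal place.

Δλ = 152.3861 − 174.3633 = -21.9772°.
θ = atan2( sin Δλ · cos φ₂ , cos φ₁ · sin φ₂ − sin φ₁ · cos φ₂ · cos Δλ )
  = atan2(-0.21170, 0.00976) = -87.360° → normalised to [0°, 360°): 272.640°.

272.6°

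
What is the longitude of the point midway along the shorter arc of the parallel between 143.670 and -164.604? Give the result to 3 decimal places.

Signed shortest Δλ from +143.670° to -164.604° is +51.726°.
Midpoint longitude = +143.670° + (+51.726°)/2 = +143.670° + 25.863° = +169.533°.
(The naïve average (+143.670 + -164.604)/2 = -10.467° is on the wrong side of the globe.)

+169.533°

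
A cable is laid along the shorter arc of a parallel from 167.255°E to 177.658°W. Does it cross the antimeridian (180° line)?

Naïve |-177.658 − 167.255| = 344.913° > 180°, so the shorter arc goes the other way round — across 180°.
Signed shortest Δλ = ((-177.658 − 167.255 + 180) mod 360) − 180 = 15.087°.
Going east by 15.087° from +167.255° passes through 180° before reaching -177.658°.

Yes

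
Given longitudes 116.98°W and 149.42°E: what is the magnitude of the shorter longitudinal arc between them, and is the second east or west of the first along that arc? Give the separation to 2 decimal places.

Raw difference: 149.42 − -116.98 = 266.4°.
Normalise into (−180°, 180°]: 266.4° − 360° = -93.6°.
Negative ⇒ the second point lies to the west; separation 93.60°.

93.60° west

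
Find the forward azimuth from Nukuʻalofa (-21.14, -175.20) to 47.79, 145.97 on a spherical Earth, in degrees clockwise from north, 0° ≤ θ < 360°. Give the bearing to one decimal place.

Δλ = 145.97 − -175.20 = 321.17°; wrapped into (−180°, 180°]: -38.83°.
θ = atan2( sin Δλ · cos φ₂ , cos φ₁ · sin φ₂ − sin φ₁ · cos φ₂ · cos Δλ )
  = atan2(-0.42126, 0.87960) = -25.591° → normalised to [0°, 360°): 334.409°.

334.4°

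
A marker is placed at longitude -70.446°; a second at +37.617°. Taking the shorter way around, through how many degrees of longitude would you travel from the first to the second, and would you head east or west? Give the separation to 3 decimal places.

108.063° east

Raw difference: 37.617 − -70.446 = 108.063°.
Normalise into (−180°, 180°]: 108.063° stays 108.063°.
Positive ⇒ the second point lies to the east; separation 108.063°.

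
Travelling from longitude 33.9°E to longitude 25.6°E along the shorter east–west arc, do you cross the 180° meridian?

No

Signed shortest Δλ = ((25.6 − 33.9 + 180) mod 360) − 180 = -8.3°.
Going west by 8.3° from +33.9° reaches +25.6° without touching 180°.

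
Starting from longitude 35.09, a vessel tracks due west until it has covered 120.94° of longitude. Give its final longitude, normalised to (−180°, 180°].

Start at +35.09°; shift −120.94° → -85.85°.
-85.85° already lies in (−180°, 180°].

-85.85°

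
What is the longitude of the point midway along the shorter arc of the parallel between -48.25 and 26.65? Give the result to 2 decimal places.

-10.80°

Signed shortest Δλ from -48.25° to +26.65° is +74.90°.
Midpoint longitude = -48.25° + (+74.90°)/2 = -48.25° + 37.45° = -10.80°.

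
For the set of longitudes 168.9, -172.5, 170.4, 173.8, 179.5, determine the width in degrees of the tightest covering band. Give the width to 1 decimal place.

Sort the longitudes: -172.5°, +168.9°, +170.4°, +173.8°, +179.5°.
Eastward gaps between consecutive values (wrapping around): 341.4°, 1.5°, 3.4°, 5.7°, 8.0°.
Largest gap = 341.4° ⇒ minimal covering band is its complement: 360° − 341.4° = 18.6°.
Band runs from +168.9° eastward to -172.5°, crossing the antimeridian.

18.6°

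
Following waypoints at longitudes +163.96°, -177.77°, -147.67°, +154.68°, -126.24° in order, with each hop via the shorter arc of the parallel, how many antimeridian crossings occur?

Leg 1: +163.96° → -177.77°, shortest Δλ = 18.27° (east) — crosses 180°.
Leg 2: -177.77° → -147.67°, shortest Δλ = 30.1° (east) — does not cross 180°.
Leg 3: -147.67° → +154.68°, shortest Δλ = -57.65° (west) — crosses 180°.
Leg 4: +154.68° → -126.24°, shortest Δλ = 79.08° (east) — crosses 180°.
Total crossings: 3.

3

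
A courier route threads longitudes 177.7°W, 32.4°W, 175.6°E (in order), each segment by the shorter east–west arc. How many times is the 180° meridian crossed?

1

Leg 1: -177.7° → -32.4°, shortest Δλ = 145.3° (east) — does not cross 180°.
Leg 2: -32.4° → +175.6°, shortest Δλ = -152.0° (west) — crosses 180°.
Total crossings: 1.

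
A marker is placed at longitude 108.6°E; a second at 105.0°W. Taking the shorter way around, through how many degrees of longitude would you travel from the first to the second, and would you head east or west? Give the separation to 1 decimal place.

Raw difference: -105.0 − 108.6 = -213.6°.
Normalise into (−180°, 180°]: -213.6° + 360° = 146.4°.
Positive ⇒ the second point lies to the east; separation 146.4°.

146.4° east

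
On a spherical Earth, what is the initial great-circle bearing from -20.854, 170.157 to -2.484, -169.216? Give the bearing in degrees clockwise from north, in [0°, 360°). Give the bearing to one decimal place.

50.3°

Δλ = -169.216 − 170.157 = -339.373°; wrapped into (−180°, 180°]: 20.627°.
θ = atan2( sin Δλ · cos φ₂ , cos φ₁ · sin φ₂ − sin φ₁ · cos φ₂ · cos Δλ )
  = atan2(0.35195, 0.29235) = 50.285° → normalised to [0°, 360°): 50.285°.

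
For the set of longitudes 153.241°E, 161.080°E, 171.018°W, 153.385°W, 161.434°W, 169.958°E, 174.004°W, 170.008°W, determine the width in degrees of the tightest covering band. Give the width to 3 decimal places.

53.374°

Sort the longitudes: -174.004°, -171.018°, -170.008°, -161.434°, -153.385°, +153.241°, +161.080°, +169.958°.
Eastward gaps between consecutive values (wrapping around): 2.986°, 1.010°, 8.574°, 8.049°, 306.626°, 7.839°, 8.878°, 16.038°.
Largest gap = 306.626° ⇒ minimal covering band is its complement: 360° − 306.626° = 53.374°.
Band runs from +153.241° eastward to -153.385°, crossing the antimeridian.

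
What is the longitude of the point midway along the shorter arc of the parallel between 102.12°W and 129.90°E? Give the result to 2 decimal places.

166.11°W

Signed shortest Δλ from -102.12° to +129.90° is -127.98°.
Midpoint longitude = -102.12° + (-127.98°)/2 = -102.12° − 63.99° = -166.11°.
(The naïve average (-102.12 + +129.90)/2 = 13.89° is on the wrong side of the globe.)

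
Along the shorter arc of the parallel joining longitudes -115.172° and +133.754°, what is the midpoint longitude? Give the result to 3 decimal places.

Signed shortest Δλ from -115.172° to +133.754° is -111.074°.
Midpoint longitude = -115.172° + (-111.074°)/2 = -115.172° − 55.537° = -170.709°.
(The naïve average (-115.172 + +133.754)/2 = 9.291° is on the wrong side of the globe.)

-170.709°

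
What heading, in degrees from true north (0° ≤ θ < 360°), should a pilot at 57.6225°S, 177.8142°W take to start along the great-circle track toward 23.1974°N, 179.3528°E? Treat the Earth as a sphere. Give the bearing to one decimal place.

357.4°

Δλ = 179.3528 − -177.8142 = 357.1670°; wrapped into (−180°, 180°]: -2.8330°.
θ = atan2( sin Δλ · cos φ₂ , cos φ₁ · sin φ₂ − sin φ₁ · cos φ₂ · cos Δλ )
  = atan2(-0.04543, 0.98624) = -2.637° → normalised to [0°, 360°): 357.363°.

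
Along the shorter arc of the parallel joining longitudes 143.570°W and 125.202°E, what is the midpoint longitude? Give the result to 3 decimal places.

170.816°E

Signed shortest Δλ from -143.570° to +125.202° is -91.228°.
Midpoint longitude = -143.570° + (-91.228°)/2 = -143.570° − 45.614° = -189.184°.
Normalise into (−180°, 180°]: +170.816°.
(The naïve average (-143.570 + +125.202)/2 = -9.184° is on the wrong side of the globe.)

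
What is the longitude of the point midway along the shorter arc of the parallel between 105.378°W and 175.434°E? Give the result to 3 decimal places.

Signed shortest Δλ from -105.378° to +175.434° is -79.188°.
Midpoint longitude = -105.378° + (-79.188°)/2 = -105.378° − 39.594° = -144.972°.
(The naïve average (-105.378 + +175.434)/2 = 35.028° is on the wrong side of the globe.)

144.972°W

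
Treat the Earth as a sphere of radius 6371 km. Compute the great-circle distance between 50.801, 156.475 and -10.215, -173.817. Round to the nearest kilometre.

7366 km

Δλ = -173.817 − 156.475 = -330.292°; wrapped into (−180°, 180°]: 29.708°.
Δφ = -10.215 − 50.801 = -61.016°.
a = sin²(Δφ/2) + cos φ₁ · cos φ₂ · sin²(Δλ/2) = 0.298594.
c = 2·atan2(√a, √(1−a)) = 1.15621 rad → d = 6371·c ≈ 7366.21 km.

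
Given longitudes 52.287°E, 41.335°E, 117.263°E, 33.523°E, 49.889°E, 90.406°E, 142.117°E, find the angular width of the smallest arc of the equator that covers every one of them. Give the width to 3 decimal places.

108.594°

Sort the longitudes: +33.523°, +41.335°, +49.889°, +52.287°, +90.406°, +117.263°, +142.117°.
Eastward gaps between consecutive values (wrapping around): 7.812°, 8.554°, 2.398°, 38.119°, 26.857°, 24.854°, 251.406°.
Largest gap = 251.406° ⇒ minimal covering band is its complement: 360° − 251.406° = 108.594°.
Band runs from +33.523° eastward to +142.117°.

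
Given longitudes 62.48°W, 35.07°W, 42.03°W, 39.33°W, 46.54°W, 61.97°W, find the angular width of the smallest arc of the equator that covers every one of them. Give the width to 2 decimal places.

Sort the longitudes: -62.48°, -61.97°, -46.54°, -42.03°, -39.33°, -35.07°.
Eastward gaps between consecutive values (wrapping around): 0.51°, 15.43°, 4.51°, 2.70°, 4.26°, 332.59°.
Largest gap = 332.59° ⇒ minimal covering band is its complement: 360° − 332.59° = 27.41°.
Band runs from -62.48° eastward to -35.07°.

27.41°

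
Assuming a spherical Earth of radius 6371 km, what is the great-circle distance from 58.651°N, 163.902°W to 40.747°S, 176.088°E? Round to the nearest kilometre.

11207 km

Δλ = 176.088 − -163.902 = 339.990°; wrapped into (−180°, 180°]: -20.010°.
Δφ = -40.747 − 58.651 = -99.398°.
a = sin²(Δφ/2) + cos φ₁ · cos φ₂ · sin²(Δλ/2) = 0.593542.
c = 2·atan2(√a, √(1−a)) = 1.75899 rad → d = 6371·c ≈ 11206.52 km.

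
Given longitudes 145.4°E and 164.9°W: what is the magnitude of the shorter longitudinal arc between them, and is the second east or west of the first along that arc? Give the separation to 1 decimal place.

Raw difference: -164.9 − 145.4 = -310.3°.
Normalise into (−180°, 180°]: -310.3° + 360° = 49.7°.
Positive ⇒ the second point lies to the east; separation 49.7°.

49.7° east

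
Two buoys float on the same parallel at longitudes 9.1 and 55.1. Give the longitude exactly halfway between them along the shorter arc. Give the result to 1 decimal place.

Signed shortest Δλ from +9.1° to +55.1° is +46.0°.
Midpoint longitude = +9.1° + (+46.0°)/2 = +9.1° + 23.0° = +32.1°.

+32.1°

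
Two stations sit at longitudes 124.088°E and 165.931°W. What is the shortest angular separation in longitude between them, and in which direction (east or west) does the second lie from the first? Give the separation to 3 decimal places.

69.981° east

Raw difference: -165.931 − 124.088 = -290.019°.
Normalise into (−180°, 180°]: -290.019° + 360° = 69.981°.
Positive ⇒ the second point lies to the east; separation 69.981°.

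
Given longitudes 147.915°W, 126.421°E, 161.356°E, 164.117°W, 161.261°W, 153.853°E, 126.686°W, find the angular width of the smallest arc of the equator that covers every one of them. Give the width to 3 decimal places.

Sort the longitudes: -164.117°, -161.261°, -147.915°, -126.686°, +126.421°, +153.853°, +161.356°.
Eastward gaps between consecutive values (wrapping around): 2.856°, 13.346°, 21.229°, 253.107°, 27.432°, 7.503°, 34.527°.
Largest gap = 253.107° ⇒ minimal covering band is its complement: 360° − 253.107° = 106.893°.
Band runs from +126.421° eastward to -126.686°, crossing the antimeridian.

106.893°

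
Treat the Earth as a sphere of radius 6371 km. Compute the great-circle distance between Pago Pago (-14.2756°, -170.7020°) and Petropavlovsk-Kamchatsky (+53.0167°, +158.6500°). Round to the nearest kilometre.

8036 km

Δλ = 158.6500 − -170.7020 = 329.3520°; wrapped into (−180°, 180°]: -30.6480°.
Δφ = 53.0167 − -14.2756 = 67.2923°.
a = sin²(Δφ/2) + cos φ₁ · cos φ₂ · sin²(Δλ/2) = 0.347703.
c = 2·atan2(√a, √(1−a)) = 1.26129 rad → d = 6371·c ≈ 8035.65 km.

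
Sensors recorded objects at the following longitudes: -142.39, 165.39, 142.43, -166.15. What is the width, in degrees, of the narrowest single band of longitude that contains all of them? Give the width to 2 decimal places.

Sort the longitudes: -166.15°, -142.39°, +142.43°, +165.39°.
Eastward gaps between consecutive values (wrapping around): 23.76°, 284.82°, 22.96°, 28.46°.
Largest gap = 284.82° ⇒ minimal covering band is its complement: 360° − 284.82° = 75.18°.
Band runs from +142.43° eastward to -142.39°, crossing the antimeridian.

75.18°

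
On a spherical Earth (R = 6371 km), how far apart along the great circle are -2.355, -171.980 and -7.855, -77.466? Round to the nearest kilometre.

Δλ = -77.466 − -171.980 = 94.514°.
Δφ = -7.855 − -2.355 = -5.500°.
a = sin²(Δφ/2) + cos φ₁ · cos φ₂ · sin²(Δλ/2) = 0.536141.
c = 2·atan2(√a, √(1−a)) = 1.64314 rad → d = 6371·c ≈ 10468.46 km.

10468 km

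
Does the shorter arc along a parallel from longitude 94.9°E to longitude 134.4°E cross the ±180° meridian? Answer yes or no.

No

Signed shortest Δλ = ((134.4 − 94.9 + 180) mod 360) − 180 = 39.5°.
Going east by 39.5° from +94.9° reaches +134.4° without touching 180°.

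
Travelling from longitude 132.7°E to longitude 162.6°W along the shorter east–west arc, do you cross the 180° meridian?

Naïve |-162.6 − 132.7| = 295.3° > 180°, so the shorter arc goes the other way round — across 180°.
Signed shortest Δλ = ((-162.6 − 132.7 + 180) mod 360) − 180 = 64.7°.
Going east by 64.7° from +132.7° passes through 180° before reaching -162.6°.

Yes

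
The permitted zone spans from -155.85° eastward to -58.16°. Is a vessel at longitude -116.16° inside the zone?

Band width going east from -155.85° to -58.16°: ((-58.16 − -155.85) mod 360) = 97.69°.
Offset of -116.16° east of the west edge: ((-116.16 − -155.85) mod 360) = 39.69°.
39.69° ≤ 97.69° ⇒ inside.

Yes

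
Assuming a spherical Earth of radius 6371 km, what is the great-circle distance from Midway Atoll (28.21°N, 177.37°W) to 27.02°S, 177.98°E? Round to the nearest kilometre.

6161 km

Δλ = 177.98 − -177.37 = 355.35°; wrapped into (−180°, 180°]: -4.65°.
Δφ = -27.02 − 28.21 = -55.23°.
a = sin²(Δφ/2) + cos φ₁ · cos φ₂ · sin²(Δλ/2) = 0.216150.
c = 2·atan2(√a, √(1−a)) = 0.96709 rad → d = 6371·c ≈ 6161.31 km.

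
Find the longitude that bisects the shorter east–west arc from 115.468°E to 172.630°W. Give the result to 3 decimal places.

Signed shortest Δλ from +115.468° to -172.630° is +71.902°.
Midpoint longitude = +115.468° + (+71.902°)/2 = +115.468° + 35.951° = +151.419°.
(The naïve average (+115.468 + -172.630)/2 = -28.581° is on the wrong side of the globe.)

151.419°E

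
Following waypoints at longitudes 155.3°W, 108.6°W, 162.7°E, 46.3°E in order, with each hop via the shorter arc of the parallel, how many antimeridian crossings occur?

Leg 1: -155.3° → -108.6°, shortest Δλ = 46.7° (east) — does not cross 180°.
Leg 2: -108.6° → +162.7°, shortest Δλ = -88.7° (west) — crosses 180°.
Leg 3: +162.7° → +46.3°, shortest Δλ = -116.4° (west) — does not cross 180°.
Total crossings: 1.

1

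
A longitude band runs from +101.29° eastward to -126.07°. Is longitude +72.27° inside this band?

Band width going east from +101.29° to -126.07°: ((-126.07 − 101.29) mod 360) = 132.64°.
Offset of +72.27° east of the west edge: ((72.27 − 101.29) mod 360) = 330.98°.
330.98° > 132.64° ⇒ outside.

No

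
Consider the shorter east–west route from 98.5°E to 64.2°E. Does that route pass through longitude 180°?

No

Signed shortest Δλ = ((64.2 − 98.5 + 180) mod 360) − 180 = -34.3°.
Going west by 34.3° from +98.5° reaches +64.2° without touching 180°.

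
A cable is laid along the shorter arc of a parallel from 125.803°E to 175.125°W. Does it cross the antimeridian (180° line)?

Naïve |-175.125 − 125.803| = 300.928° > 180°, so the shorter arc goes the other way round — across 180°.
Signed shortest Δλ = ((-175.125 − 125.803 + 180) mod 360) − 180 = 59.072°.
Going east by 59.072° from +125.803° passes through 180° before reaching -175.125°.

Yes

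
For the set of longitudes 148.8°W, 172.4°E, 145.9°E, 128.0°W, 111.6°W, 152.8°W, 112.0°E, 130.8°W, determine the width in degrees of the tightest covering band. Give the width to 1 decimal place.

Sort the longitudes: -152.8°, -148.8°, -130.8°, -128.0°, -111.6°, +112.0°, +145.9°, +172.4°.
Eastward gaps between consecutive values (wrapping around): 4.0°, 18.0°, 2.8°, 16.4°, 223.6°, 33.9°, 26.5°, 34.8°.
Largest gap = 223.6° ⇒ minimal covering band is its complement: 360° − 223.6° = 136.4°.
Band runs from +112.0° eastward to -111.6°, crossing the antimeridian.

136.4°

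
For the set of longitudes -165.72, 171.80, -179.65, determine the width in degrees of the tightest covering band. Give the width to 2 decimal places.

Sort the longitudes: -179.65°, -165.72°, +171.80°.
Eastward gaps between consecutive values (wrapping around): 13.93°, 337.52°, 8.55°.
Largest gap = 337.52° ⇒ minimal covering band is its complement: 360° − 337.52° = 22.48°.
Band runs from +171.80° eastward to -165.72°, crossing the antimeridian.

22.48°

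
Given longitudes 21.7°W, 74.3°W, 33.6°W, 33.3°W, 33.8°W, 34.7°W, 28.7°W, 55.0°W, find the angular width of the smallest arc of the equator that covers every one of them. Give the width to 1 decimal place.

Sort the longitudes: -74.3°, -55.0°, -34.7°, -33.8°, -33.6°, -33.3°, -28.7°, -21.7°.
Eastward gaps between consecutive values (wrapping around): 19.3°, 20.3°, 0.9°, 0.2°, 0.3°, 4.6°, 7.0°, 307.4°.
Largest gap = 307.4° ⇒ minimal covering band is its complement: 360° − 307.4° = 52.6°.
Band runs from -74.3° eastward to -21.7°.

52.6°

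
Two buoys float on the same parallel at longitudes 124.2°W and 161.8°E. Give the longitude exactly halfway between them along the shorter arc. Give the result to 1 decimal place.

Signed shortest Δλ from -124.2° to +161.8° is -74.0°.
Midpoint longitude = -124.2° + (-74.0°)/2 = -124.2° − 37.0° = -161.2°.
(The naïve average (-124.2 + +161.8)/2 = 18.8° is on the wrong side of the globe.)

161.2°W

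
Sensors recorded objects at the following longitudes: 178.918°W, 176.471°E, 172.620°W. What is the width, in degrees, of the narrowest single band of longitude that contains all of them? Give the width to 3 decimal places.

Sort the longitudes: -178.918°, -172.620°, +176.471°.
Eastward gaps between consecutive values (wrapping around): 6.298°, 349.091°, 4.611°.
Largest gap = 349.091° ⇒ minimal covering band is its complement: 360° − 349.091° = 10.909°.
Band runs from +176.471° eastward to -172.620°, crossing the antimeridian.

10.909°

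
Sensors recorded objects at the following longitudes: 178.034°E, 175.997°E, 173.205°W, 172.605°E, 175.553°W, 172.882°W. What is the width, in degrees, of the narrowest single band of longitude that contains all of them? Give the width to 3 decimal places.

14.513°

Sort the longitudes: -175.553°, -173.205°, -172.882°, +172.605°, +175.997°, +178.034°.
Eastward gaps between consecutive values (wrapping around): 2.348°, 0.323°, 345.487°, 3.392°, 2.037°, 6.413°.
Largest gap = 345.487° ⇒ minimal covering band is its complement: 360° − 345.487° = 14.513°.
Band runs from +172.605° eastward to -172.882°, crossing the antimeridian.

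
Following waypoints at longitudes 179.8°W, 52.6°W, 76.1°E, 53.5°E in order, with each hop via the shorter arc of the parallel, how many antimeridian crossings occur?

Leg 1: -179.8° → -52.6°, shortest Δλ = 127.2° (east) — does not cross 180°.
Leg 2: -52.6° → +76.1°, shortest Δλ = 128.7° (east) — does not cross 180°.
Leg 3: +76.1° → +53.5°, shortest Δλ = -22.6° (west) — does not cross 180°.
Total crossings: 0.

0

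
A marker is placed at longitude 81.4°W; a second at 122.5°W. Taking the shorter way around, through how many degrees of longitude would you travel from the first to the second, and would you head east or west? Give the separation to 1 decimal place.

41.1° west

Raw difference: -122.5 − -81.4 = -41.1°.
Normalise into (−180°, 180°]: -41.1° stays -41.1°.
Negative ⇒ the second point lies to the west; separation 41.1°.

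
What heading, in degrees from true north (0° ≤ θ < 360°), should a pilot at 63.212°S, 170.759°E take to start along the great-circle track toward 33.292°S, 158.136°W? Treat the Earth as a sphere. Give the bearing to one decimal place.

47.8°

Δλ = -158.136 − 170.759 = -328.895°; wrapped into (−180°, 180°]: 31.105°.
θ = atan2( sin Δλ · cos φ₂ , cos φ₁ · sin φ₂ − sin φ₁ · cos φ₂ · cos Δλ )
  = atan2(0.43182, 0.39151) = 47.803° → normalised to [0°, 360°): 47.803°.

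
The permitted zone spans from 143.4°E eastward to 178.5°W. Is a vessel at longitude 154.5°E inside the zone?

Yes

Band width going east from +143.4° to -178.5°: ((-178.5 − 143.4) mod 360) = 38.1°.
Offset of +154.5° east of the west edge: ((154.5 − 143.4) mod 360) = 11.1°.
11.1° ≤ 38.1° ⇒ inside.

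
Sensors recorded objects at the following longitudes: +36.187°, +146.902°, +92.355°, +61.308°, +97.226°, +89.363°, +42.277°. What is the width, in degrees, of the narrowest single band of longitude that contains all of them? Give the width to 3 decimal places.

Sort the longitudes: +36.187°, +42.277°, +61.308°, +89.363°, +92.355°, +97.226°, +146.902°.
Eastward gaps between consecutive values (wrapping around): 6.090°, 19.031°, 28.055°, 2.992°, 4.871°, 49.676°, 249.285°.
Largest gap = 249.285° ⇒ minimal covering band is its complement: 360° − 249.285° = 110.715°.
Band runs from +36.187° eastward to +146.902°.

110.715°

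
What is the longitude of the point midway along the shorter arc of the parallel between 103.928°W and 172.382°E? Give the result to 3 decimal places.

Signed shortest Δλ from -103.928° to +172.382° is -83.690°.
Midpoint longitude = -103.928° + (-83.690°)/2 = -103.928° − 41.845° = -145.773°.
(The naïve average (-103.928 + +172.382)/2 = 34.227° is on the wrong side of the globe.)

145.773°W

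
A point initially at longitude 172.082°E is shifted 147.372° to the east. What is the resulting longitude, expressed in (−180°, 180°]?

40.546°W

Start at +172.082°; shift +147.372° → +319.454°.
+319.454° lies outside (−180°, 180°]; subtract 360° → -40.546°.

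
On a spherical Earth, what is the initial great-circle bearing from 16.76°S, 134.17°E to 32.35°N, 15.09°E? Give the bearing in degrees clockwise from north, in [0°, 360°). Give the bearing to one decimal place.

298.1°

Δλ = 15.09 − 134.17 = -119.08°.
θ = atan2( sin Δλ · cos φ₂ , cos φ₁ · sin φ₂ − sin φ₁ · cos φ₂ · cos Δλ )
  = atan2(-0.73830, 0.39396) = -61.916° → normalised to [0°, 360°): 298.084°.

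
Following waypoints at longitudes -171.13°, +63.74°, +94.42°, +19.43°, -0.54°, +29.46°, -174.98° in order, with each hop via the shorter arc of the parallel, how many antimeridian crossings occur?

Leg 1: -171.13° → +63.74°, shortest Δλ = -125.13° (west) — crosses 180°.
Leg 2: +63.74° → +94.42°, shortest Δλ = 30.68° (east) — does not cross 180°.
Leg 3: +94.42° → +19.43°, shortest Δλ = -74.99° (west) — does not cross 180°.
Leg 4: +19.43° → -0.54°, shortest Δλ = -19.97° (west) — does not cross 180°.
Leg 5: -0.54° → +29.46°, shortest Δλ = 30.0° (east) — does not cross 180°.
Leg 6: +29.46° → -174.98°, shortest Δλ = 155.56° (east) — crosses 180°.
Total crossings: 2.

2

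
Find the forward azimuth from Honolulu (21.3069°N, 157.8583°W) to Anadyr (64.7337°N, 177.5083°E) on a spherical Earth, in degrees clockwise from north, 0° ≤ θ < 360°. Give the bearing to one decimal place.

Δλ = 177.5083 − -157.8583 = 335.3666°; wrapped into (−180°, 180°]: -24.6334°.
θ = atan2( sin Δλ · cos φ₂ , cos φ₁ · sin φ₂ − sin φ₁ · cos φ₂ · cos Δλ )
  = atan2(-0.17791, 0.70154) = -14.230° → normalised to [0°, 360°): 345.770°.

345.8°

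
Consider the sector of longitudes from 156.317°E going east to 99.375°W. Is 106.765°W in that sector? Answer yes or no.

Band width going east from +156.317° to -99.375°: ((-99.375 − 156.317) mod 360) = 104.308°.
Offset of -106.765° east of the west edge: ((-106.765 − 156.317) mod 360) = 96.918°.
96.918° ≤ 104.308° ⇒ inside.

Yes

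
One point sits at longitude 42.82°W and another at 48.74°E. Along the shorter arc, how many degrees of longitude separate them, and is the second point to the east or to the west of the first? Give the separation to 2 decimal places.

91.56° east

Raw difference: 48.74 − -42.82 = 91.56°.
Normalise into (−180°, 180°]: 91.56° stays 91.56°.
Positive ⇒ the second point lies to the east; separation 91.56°.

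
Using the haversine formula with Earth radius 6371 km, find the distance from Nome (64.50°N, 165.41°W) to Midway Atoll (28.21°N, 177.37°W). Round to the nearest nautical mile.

2226 nmi

Δλ = -177.37 − -165.41 = -11.96°.
Δφ = 28.21 − 64.50 = -36.29°.
a = sin²(Δφ/2) + cos φ₁ · cos φ₂ · sin²(Δλ/2) = 0.101102.
c = 2·atan2(√a, √(1−a)) = 0.64716 rad → d = 6371·c ≈ 4123.09 km ≈ 2226.29 nmi.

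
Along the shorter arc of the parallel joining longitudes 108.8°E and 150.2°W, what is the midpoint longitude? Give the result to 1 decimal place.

Signed shortest Δλ from +108.8° to -150.2° is +101.0°.
Midpoint longitude = +108.8° + (+101.0°)/2 = +108.8° + 50.5° = +159.3°.
(The naïve average (+108.8 + -150.2)/2 = -20.7° is on the wrong side of the globe.)

159.3°E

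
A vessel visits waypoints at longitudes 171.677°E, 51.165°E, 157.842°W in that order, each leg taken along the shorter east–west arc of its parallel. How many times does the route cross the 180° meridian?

1

Leg 1: +171.677° → +51.165°, shortest Δλ = -120.512° (west) — does not cross 180°.
Leg 2: +51.165° → -157.842°, shortest Δλ = 150.993° (east) — crosses 180°.
Total crossings: 1.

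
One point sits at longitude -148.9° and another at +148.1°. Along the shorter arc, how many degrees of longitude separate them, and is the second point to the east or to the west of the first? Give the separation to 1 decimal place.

Raw difference: 148.1 − -148.9 = 297.0°.
Normalise into (−180°, 180°]: 297.0° − 360° = -63.0°.
Negative ⇒ the second point lies to the west; separation 63.0°.

63.0° west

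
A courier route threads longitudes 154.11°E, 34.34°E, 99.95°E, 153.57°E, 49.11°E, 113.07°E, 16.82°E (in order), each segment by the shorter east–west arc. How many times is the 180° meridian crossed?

Leg 1: +154.11° → +34.34°, shortest Δλ = -119.77° (west) — does not cross 180°.
Leg 2: +34.34° → +99.95°, shortest Δλ = 65.61° (east) — does not cross 180°.
Leg 3: +99.95° → +153.57°, shortest Δλ = 53.62° (east) — does not cross 180°.
Leg 4: +153.57° → +49.11°, shortest Δλ = -104.46° (west) — does not cross 180°.
Leg 5: +49.11° → +113.07°, shortest Δλ = 63.96° (east) — does not cross 180°.
Leg 6: +113.07° → +16.82°, shortest Δλ = -96.25° (west) — does not cross 180°.
Total crossings: 0.

0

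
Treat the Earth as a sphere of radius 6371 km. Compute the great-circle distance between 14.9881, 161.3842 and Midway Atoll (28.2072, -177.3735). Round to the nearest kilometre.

2635 km

Δλ = -177.3735 − 161.3842 = -338.7577°; wrapped into (−180°, 180°]: 21.2423°.
Δφ = 28.2072 − 14.9881 = 13.2191°.
a = sin²(Δφ/2) + cos φ₁ · cos φ₂ · sin²(Δλ/2) = 0.042168.
c = 2·atan2(√a, √(1−a)) = 0.41364 rad → d = 6371·c ≈ 2635.28 km.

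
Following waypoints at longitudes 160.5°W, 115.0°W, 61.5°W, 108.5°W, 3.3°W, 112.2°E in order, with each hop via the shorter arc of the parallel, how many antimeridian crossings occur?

Leg 1: -160.5° → -115.0°, shortest Δλ = 45.5° (east) — does not cross 180°.
Leg 2: -115.0° → -61.5°, shortest Δλ = 53.5° (east) — does not cross 180°.
Leg 3: -61.5° → -108.5°, shortest Δλ = -47.0° (west) — does not cross 180°.
Leg 4: -108.5° → -3.3°, shortest Δλ = 105.2° (east) — does not cross 180°.
Leg 5: -3.3° → +112.2°, shortest Δλ = 115.5° (east) — does not cross 180°.
Total crossings: 0.

0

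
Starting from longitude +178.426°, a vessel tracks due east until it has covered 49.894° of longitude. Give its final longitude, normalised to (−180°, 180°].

-131.680°

Start at +178.426°; shift +49.894° → +228.320°.
+228.320° lies outside (−180°, 180°]; subtract 360° → -131.680°.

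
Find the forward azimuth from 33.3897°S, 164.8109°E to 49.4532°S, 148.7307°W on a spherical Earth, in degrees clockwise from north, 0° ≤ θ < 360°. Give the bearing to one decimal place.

129.5°

Δλ = -148.7307 − 164.8109 = -313.5416°; wrapped into (−180°, 180°]: 46.4584°.
θ = atan2( sin Δλ · cos φ₂ , cos φ₁ · sin φ₂ − sin φ₁ · cos φ₂ · cos Δλ )
  = atan2(0.47122, -0.38801) = 129.468° → normalised to [0°, 360°): 129.468°.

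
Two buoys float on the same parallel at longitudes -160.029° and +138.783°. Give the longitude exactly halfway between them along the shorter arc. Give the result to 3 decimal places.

Signed shortest Δλ from -160.029° to +138.783° is -61.188°.
Midpoint longitude = -160.029° + (-61.188°)/2 = -160.029° − 30.594° = -190.623°.
Normalise into (−180°, 180°]: +169.377°.
(The naïve average (-160.029 + +138.783)/2 = -10.623° is on the wrong side of the globe.)

+169.377°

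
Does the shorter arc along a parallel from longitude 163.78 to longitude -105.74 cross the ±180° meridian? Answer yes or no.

Yes

Naïve |-105.74 − 163.78| = 269.52° > 180°, so the shorter arc goes the other way round — across 180°.
Signed shortest Δλ = ((-105.74 − 163.78 + 180) mod 360) − 180 = 90.48°.
Going east by 90.48° from +163.78° passes through 180° before reaching -105.74°.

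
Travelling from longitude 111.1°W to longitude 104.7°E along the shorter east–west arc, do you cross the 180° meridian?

Naïve |104.7 − -111.1| = 215.8° > 180°, so the shorter arc goes the other way round — across 180°.
Signed shortest Δλ = ((104.7 − -111.1 + 180) mod 360) − 180 = -144.2°.
Going west by 144.2° from -111.1° passes through 180° before reaching +104.7°.

Yes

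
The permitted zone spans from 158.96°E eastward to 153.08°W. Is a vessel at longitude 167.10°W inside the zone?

Yes

Band width going east from +158.96° to -153.08°: ((-153.08 − 158.96) mod 360) = 47.96°.
Offset of -167.10° east of the west edge: ((-167.10 − 158.96) mod 360) = 33.94°.
33.94° ≤ 47.96° ⇒ inside.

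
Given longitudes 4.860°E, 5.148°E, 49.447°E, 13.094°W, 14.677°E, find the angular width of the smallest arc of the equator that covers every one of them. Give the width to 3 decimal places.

62.541°

Sort the longitudes: -13.094°, +4.860°, +5.148°, +14.677°, +49.447°.
Eastward gaps between consecutive values (wrapping around): 17.954°, 0.288°, 9.529°, 34.770°, 297.459°.
Largest gap = 297.459° ⇒ minimal covering band is its complement: 360° − 297.459° = 62.541°.
Band runs from -13.094° eastward to +49.447°.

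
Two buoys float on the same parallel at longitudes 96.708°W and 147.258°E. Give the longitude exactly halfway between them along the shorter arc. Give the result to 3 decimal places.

154.725°W

Signed shortest Δλ from -96.708° to +147.258° is -116.034°.
Midpoint longitude = -96.708° + (-116.034°)/2 = -96.708° − 58.017° = -154.725°.
(The naïve average (-96.708 + +147.258)/2 = 25.275° is on the wrong side of the globe.)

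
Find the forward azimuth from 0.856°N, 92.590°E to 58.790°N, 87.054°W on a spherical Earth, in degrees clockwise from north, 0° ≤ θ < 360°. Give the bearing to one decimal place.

Δλ = -87.054 − 92.590 = -179.644°.
θ = atan2( sin Δλ · cos φ₂ , cos φ₁ · sin φ₂ − sin φ₁ · cos φ₂ · cos Δλ )
  = atan2(-0.00322, 0.86292) = -0.214° → normalised to [0°, 360°): 359.786°.

359.8°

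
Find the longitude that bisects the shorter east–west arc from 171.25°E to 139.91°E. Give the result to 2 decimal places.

155.58°E

Signed shortest Δλ from +171.25° to +139.91° is -31.34°.
Midpoint longitude = +171.25° + (-31.34°)/2 = +171.25° − 15.67° = +155.58°.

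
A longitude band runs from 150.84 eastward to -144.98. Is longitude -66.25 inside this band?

No

Band width going east from +150.84° to -144.98°: ((-144.98 − 150.84) mod 360) = 64.18°.
Offset of -66.25° east of the west edge: ((-66.25 − 150.84) mod 360) = 142.91°.
142.91° > 64.18° ⇒ outside.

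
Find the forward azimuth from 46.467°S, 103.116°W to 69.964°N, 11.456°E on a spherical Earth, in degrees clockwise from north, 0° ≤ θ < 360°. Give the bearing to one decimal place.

29.8°

Δλ = 11.456 − -103.116 = 114.572°.
θ = atan2( sin Δλ · cos φ₂ , cos φ₁ · sin φ₂ − sin φ₁ · cos φ₂ · cos Δλ )
  = atan2(0.31158, 0.54380) = 29.812° → normalised to [0°, 360°): 29.812°.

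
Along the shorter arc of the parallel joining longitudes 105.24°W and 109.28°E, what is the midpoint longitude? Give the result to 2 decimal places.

Signed shortest Δλ from -105.24° to +109.28° is -145.48°.
Midpoint longitude = -105.24° + (-145.48°)/2 = -105.24° − 72.74° = -177.98°.
(The naïve average (-105.24 + +109.28)/2 = 2.02° is on the wrong side of the globe.)

177.98°W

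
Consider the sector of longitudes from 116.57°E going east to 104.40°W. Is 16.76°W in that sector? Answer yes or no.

Band width going east from +116.57° to -104.40°: ((-104.40 − 116.57) mod 360) = 139.03°.
Offset of -16.76° east of the west edge: ((-16.76 − 116.57) mod 360) = 226.67°.
226.67° > 139.03° ⇒ outside.

No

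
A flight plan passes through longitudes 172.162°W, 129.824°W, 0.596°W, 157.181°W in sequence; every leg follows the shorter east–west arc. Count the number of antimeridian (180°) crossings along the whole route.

Leg 1: -172.162° → -129.824°, shortest Δλ = 42.338° (east) — does not cross 180°.
Leg 2: -129.824° → -0.596°, shortest Δλ = 129.228° (east) — does not cross 180°.
Leg 3: -0.596° → -157.181°, shortest Δλ = -156.585° (west) — does not cross 180°.
Total crossings: 0.

0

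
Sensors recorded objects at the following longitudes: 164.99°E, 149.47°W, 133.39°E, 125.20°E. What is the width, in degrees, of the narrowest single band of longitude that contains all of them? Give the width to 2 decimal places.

85.33°

Sort the longitudes: -149.47°, +125.20°, +133.39°, +164.99°.
Eastward gaps between consecutive values (wrapping around): 274.67°, 8.19°, 31.60°, 45.54°.
Largest gap = 274.67° ⇒ minimal covering band is its complement: 360° − 274.67° = 85.33°.
Band runs from +125.20° eastward to -149.47°, crossing the antimeridian.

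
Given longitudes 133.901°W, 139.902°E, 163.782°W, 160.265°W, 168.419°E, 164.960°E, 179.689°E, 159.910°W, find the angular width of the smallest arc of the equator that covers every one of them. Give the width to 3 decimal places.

Sort the longitudes: -163.782°, -160.265°, -159.910°, -133.901°, +139.902°, +164.960°, +168.419°, +179.689°.
Eastward gaps between consecutive values (wrapping around): 3.517°, 0.355°, 26.009°, 273.803°, 25.058°, 3.459°, 11.270°, 16.529°.
Largest gap = 273.803° ⇒ minimal covering band is its complement: 360° − 273.803° = 86.197°.
Band runs from +139.902° eastward to -133.901°, crossing the antimeridian.

86.197°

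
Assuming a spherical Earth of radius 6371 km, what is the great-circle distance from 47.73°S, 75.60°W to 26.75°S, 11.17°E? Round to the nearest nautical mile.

4111 nmi

Δλ = 11.17 − -75.60 = 86.77°.
Δφ = -26.75 − -47.73 = 20.98°.
a = sin²(Δφ/2) + cos φ₁ · cos φ₂ · sin²(Δλ/2) = 0.316546.
c = 2·atan2(√a, √(1−a)) = 1.19511 rad → d = 6371·c ≈ 7614.07 km ≈ 4111.27 nmi.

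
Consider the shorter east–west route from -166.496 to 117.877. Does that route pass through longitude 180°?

Naïve |117.877 − -166.496| = 284.373° > 180°, so the shorter arc goes the other way round — across 180°.
Signed shortest Δλ = ((117.877 − -166.496 + 180) mod 360) − 180 = -75.627°.
Going west by 75.627° from -166.496° passes through 180° before reaching +117.877°.

Yes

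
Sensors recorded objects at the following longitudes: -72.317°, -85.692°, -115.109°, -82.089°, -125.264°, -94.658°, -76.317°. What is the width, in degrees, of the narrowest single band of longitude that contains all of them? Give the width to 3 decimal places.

52.947°

Sort the longitudes: -125.264°, -115.109°, -94.658°, -85.692°, -82.089°, -76.317°, -72.317°.
Eastward gaps between consecutive values (wrapping around): 10.155°, 20.451°, 8.966°, 3.603°, 5.772°, 4.000°, 307.053°.
Largest gap = 307.053° ⇒ minimal covering band is its complement: 360° − 307.053° = 52.947°.
Band runs from -125.264° eastward to -72.317°.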